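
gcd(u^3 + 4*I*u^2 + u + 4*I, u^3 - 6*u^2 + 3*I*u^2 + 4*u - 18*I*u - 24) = u^2 + 3*I*u + 4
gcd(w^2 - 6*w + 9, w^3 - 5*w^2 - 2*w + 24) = w - 3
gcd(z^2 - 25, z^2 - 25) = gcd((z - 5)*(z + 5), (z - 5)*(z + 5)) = z^2 - 25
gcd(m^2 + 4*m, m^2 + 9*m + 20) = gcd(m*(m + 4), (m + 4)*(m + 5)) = m + 4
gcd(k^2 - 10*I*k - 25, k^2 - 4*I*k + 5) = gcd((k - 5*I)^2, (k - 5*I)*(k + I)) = k - 5*I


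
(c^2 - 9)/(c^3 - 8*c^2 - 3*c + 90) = (c - 3)/(c^2 - 11*c + 30)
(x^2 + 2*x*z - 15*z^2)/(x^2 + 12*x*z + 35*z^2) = (x - 3*z)/(x + 7*z)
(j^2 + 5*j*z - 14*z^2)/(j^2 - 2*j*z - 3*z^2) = (-j^2 - 5*j*z + 14*z^2)/(-j^2 + 2*j*z + 3*z^2)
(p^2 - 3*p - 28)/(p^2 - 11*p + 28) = (p + 4)/(p - 4)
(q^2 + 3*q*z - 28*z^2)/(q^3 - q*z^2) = (q^2 + 3*q*z - 28*z^2)/(q*(q^2 - z^2))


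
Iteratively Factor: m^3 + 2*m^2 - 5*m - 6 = (m + 1)*(m^2 + m - 6) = (m - 2)*(m + 1)*(m + 3)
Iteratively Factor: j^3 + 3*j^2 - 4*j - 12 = (j - 2)*(j^2 + 5*j + 6) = (j - 2)*(j + 3)*(j + 2)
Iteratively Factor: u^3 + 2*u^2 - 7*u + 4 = (u - 1)*(u^2 + 3*u - 4) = (u - 1)*(u + 4)*(u - 1)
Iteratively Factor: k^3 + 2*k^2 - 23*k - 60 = (k - 5)*(k^2 + 7*k + 12) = (k - 5)*(k + 3)*(k + 4)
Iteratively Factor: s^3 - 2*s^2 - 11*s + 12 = (s + 3)*(s^2 - 5*s + 4) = (s - 4)*(s + 3)*(s - 1)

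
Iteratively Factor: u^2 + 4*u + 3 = (u + 3)*(u + 1)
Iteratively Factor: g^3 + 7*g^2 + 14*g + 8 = (g + 2)*(g^2 + 5*g + 4) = (g + 2)*(g + 4)*(g + 1)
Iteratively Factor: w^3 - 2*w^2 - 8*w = (w + 2)*(w^2 - 4*w) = w*(w + 2)*(w - 4)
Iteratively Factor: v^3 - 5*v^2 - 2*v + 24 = (v - 4)*(v^2 - v - 6) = (v - 4)*(v + 2)*(v - 3)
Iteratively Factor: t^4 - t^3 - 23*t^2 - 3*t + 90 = (t - 2)*(t^3 + t^2 - 21*t - 45) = (t - 2)*(t + 3)*(t^2 - 2*t - 15) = (t - 5)*(t - 2)*(t + 3)*(t + 3)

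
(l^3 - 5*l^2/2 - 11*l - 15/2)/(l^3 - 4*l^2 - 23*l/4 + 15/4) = 2*(l + 1)/(2*l - 1)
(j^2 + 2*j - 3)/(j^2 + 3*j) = (j - 1)/j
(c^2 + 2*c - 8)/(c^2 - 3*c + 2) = (c + 4)/(c - 1)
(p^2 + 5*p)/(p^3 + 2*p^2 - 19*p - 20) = p/(p^2 - 3*p - 4)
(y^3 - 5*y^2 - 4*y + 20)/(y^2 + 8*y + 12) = (y^2 - 7*y + 10)/(y + 6)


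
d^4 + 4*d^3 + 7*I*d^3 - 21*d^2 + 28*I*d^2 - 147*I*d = d*(d - 3)*(d + 7)*(d + 7*I)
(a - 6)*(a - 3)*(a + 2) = a^3 - 7*a^2 + 36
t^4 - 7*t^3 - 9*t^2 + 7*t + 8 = (t - 8)*(t - 1)*(t + 1)^2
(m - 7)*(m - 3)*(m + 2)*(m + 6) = m^4 - 2*m^3 - 47*m^2 + 48*m + 252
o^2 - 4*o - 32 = (o - 8)*(o + 4)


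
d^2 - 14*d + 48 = (d - 8)*(d - 6)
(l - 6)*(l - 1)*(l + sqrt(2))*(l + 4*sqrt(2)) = l^4 - 7*l^3 + 5*sqrt(2)*l^3 - 35*sqrt(2)*l^2 + 14*l^2 - 56*l + 30*sqrt(2)*l + 48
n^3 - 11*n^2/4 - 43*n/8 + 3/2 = (n - 4)*(n - 1/4)*(n + 3/2)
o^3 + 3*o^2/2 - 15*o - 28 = (o - 4)*(o + 2)*(o + 7/2)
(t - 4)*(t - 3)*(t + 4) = t^3 - 3*t^2 - 16*t + 48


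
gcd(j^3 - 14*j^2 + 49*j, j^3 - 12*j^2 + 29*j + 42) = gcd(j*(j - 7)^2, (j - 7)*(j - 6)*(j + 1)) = j - 7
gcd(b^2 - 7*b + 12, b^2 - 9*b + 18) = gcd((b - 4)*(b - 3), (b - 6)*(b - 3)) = b - 3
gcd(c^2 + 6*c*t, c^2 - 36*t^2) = c + 6*t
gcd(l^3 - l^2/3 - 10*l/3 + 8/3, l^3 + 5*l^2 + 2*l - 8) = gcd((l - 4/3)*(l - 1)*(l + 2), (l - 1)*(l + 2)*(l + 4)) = l^2 + l - 2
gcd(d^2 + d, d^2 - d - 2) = d + 1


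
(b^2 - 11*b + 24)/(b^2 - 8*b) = (b - 3)/b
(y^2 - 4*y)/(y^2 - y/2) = 2*(y - 4)/(2*y - 1)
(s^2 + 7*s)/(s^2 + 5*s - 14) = s/(s - 2)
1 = 1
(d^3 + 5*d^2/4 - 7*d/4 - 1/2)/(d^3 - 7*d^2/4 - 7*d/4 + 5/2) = (4*d^2 + 9*d + 2)/(4*d^2 - 3*d - 10)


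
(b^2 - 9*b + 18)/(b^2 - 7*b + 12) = (b - 6)/(b - 4)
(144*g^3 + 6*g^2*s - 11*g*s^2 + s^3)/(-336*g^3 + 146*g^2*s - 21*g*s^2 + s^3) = (3*g + s)/(-7*g + s)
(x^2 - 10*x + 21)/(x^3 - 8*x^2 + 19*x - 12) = (x - 7)/(x^2 - 5*x + 4)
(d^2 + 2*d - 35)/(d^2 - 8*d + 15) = (d + 7)/(d - 3)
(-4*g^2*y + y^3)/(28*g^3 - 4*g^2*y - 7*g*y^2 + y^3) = y/(-7*g + y)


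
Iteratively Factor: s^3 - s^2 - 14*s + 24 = (s + 4)*(s^2 - 5*s + 6) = (s - 2)*(s + 4)*(s - 3)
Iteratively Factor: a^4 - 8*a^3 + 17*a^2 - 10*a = (a - 5)*(a^3 - 3*a^2 + 2*a) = a*(a - 5)*(a^2 - 3*a + 2) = a*(a - 5)*(a - 1)*(a - 2)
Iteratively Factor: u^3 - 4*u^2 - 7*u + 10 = (u + 2)*(u^2 - 6*u + 5) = (u - 5)*(u + 2)*(u - 1)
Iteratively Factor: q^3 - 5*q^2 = (q - 5)*(q^2) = q*(q - 5)*(q)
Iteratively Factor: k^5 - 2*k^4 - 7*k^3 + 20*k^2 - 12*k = (k)*(k^4 - 2*k^3 - 7*k^2 + 20*k - 12) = k*(k - 1)*(k^3 - k^2 - 8*k + 12) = k*(k - 2)*(k - 1)*(k^2 + k - 6) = k*(k - 2)*(k - 1)*(k + 3)*(k - 2)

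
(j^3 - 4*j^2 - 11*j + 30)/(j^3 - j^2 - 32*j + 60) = (j + 3)/(j + 6)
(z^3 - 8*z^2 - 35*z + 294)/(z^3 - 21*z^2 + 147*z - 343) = (z + 6)/(z - 7)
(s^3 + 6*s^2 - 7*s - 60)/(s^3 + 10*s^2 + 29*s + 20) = (s - 3)/(s + 1)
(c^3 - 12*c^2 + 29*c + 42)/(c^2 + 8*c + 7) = (c^2 - 13*c + 42)/(c + 7)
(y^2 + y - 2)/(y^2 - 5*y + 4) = (y + 2)/(y - 4)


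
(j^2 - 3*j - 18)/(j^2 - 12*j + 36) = (j + 3)/(j - 6)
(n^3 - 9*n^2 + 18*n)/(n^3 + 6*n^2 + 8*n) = (n^2 - 9*n + 18)/(n^2 + 6*n + 8)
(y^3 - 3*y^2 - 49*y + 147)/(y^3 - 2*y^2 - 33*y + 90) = (y^2 - 49)/(y^2 + y - 30)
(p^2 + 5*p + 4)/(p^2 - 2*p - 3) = (p + 4)/(p - 3)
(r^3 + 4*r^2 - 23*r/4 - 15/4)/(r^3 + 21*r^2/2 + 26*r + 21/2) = (2*r^2 + 7*r - 15)/(2*(r^2 + 10*r + 21))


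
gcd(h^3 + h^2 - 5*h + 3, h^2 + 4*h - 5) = h - 1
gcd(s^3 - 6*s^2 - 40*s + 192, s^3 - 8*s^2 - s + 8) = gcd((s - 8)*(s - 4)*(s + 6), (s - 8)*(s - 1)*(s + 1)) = s - 8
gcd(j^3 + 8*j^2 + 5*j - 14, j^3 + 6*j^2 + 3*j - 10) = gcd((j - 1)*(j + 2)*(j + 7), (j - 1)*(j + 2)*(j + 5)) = j^2 + j - 2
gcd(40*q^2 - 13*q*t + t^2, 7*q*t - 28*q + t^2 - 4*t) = 1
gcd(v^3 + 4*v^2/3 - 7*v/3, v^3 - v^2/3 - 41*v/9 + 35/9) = v^2 + 4*v/3 - 7/3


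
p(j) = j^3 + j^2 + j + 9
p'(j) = 3*j^2 + 2*j + 1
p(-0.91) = 8.16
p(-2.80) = -7.91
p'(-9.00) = 226.00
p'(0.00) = 1.00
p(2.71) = 38.96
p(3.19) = 54.83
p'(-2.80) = 18.92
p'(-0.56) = 0.82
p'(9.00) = 262.00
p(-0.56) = 8.58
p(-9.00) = -648.00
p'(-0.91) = 1.66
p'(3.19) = 37.91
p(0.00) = 9.00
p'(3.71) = 49.71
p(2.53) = 34.13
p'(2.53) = 25.26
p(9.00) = 828.00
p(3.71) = 77.54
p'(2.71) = 28.45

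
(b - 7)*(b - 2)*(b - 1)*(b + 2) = b^4 - 8*b^3 + 3*b^2 + 32*b - 28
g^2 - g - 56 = (g - 8)*(g + 7)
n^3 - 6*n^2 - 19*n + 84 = (n - 7)*(n - 3)*(n + 4)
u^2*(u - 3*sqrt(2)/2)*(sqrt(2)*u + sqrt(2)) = sqrt(2)*u^4 - 3*u^3 + sqrt(2)*u^3 - 3*u^2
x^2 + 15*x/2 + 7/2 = (x + 1/2)*(x + 7)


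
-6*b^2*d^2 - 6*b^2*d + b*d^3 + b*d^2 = d*(-6*b + d)*(b*d + b)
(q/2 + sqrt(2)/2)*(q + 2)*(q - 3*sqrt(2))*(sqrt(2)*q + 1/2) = sqrt(2)*q^4/2 - 7*q^3/4 + sqrt(2)*q^3 - 7*sqrt(2)*q^2/2 - 7*q^2/2 - 7*sqrt(2)*q - 3*q/2 - 3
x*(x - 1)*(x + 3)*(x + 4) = x^4 + 6*x^3 + 5*x^2 - 12*x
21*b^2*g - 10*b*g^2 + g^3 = g*(-7*b + g)*(-3*b + g)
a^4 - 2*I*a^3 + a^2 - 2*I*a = a*(a - 2*I)*(a - I)*(a + I)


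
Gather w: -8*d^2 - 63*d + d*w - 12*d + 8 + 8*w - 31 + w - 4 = -8*d^2 - 75*d + w*(d + 9) - 27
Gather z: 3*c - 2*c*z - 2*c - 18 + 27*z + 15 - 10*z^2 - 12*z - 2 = c - 10*z^2 + z*(15 - 2*c) - 5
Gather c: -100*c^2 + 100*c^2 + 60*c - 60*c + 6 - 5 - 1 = 0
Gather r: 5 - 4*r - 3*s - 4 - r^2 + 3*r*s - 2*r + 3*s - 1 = -r^2 + r*(3*s - 6)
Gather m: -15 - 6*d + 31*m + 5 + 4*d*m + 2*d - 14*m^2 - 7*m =-4*d - 14*m^2 + m*(4*d + 24) - 10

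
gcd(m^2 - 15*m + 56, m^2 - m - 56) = m - 8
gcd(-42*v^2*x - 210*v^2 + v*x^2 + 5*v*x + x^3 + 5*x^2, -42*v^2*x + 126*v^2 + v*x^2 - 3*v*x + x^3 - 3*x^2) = -42*v^2 + v*x + x^2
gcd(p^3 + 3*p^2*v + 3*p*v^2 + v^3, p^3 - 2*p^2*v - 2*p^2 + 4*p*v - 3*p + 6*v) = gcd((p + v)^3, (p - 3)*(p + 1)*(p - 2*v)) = 1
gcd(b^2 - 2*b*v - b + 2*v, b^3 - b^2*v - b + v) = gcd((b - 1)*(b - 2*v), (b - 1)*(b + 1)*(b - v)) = b - 1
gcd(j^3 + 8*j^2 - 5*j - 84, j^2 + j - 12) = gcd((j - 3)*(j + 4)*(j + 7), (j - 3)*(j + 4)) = j^2 + j - 12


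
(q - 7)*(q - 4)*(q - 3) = q^3 - 14*q^2 + 61*q - 84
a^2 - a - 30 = (a - 6)*(a + 5)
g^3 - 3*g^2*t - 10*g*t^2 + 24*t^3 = (g - 4*t)*(g - 2*t)*(g + 3*t)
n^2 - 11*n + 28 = (n - 7)*(n - 4)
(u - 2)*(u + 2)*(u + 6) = u^3 + 6*u^2 - 4*u - 24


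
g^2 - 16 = (g - 4)*(g + 4)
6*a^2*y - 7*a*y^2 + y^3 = y*(-6*a + y)*(-a + y)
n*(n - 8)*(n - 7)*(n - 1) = n^4 - 16*n^3 + 71*n^2 - 56*n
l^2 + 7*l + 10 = (l + 2)*(l + 5)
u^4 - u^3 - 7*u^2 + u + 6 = (u - 3)*(u - 1)*(u + 1)*(u + 2)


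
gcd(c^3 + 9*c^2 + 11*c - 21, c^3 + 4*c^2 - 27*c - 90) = c + 3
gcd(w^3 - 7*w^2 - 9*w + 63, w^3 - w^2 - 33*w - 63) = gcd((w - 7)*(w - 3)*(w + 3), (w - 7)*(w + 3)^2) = w^2 - 4*w - 21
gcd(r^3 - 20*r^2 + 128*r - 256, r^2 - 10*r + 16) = r - 8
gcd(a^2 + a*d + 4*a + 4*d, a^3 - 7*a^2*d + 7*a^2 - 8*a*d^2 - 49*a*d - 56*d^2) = a + d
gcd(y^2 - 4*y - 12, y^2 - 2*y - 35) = 1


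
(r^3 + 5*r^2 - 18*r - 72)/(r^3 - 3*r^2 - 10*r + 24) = (r + 6)/(r - 2)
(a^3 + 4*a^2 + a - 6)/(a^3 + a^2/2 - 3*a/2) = 2*(a^2 + 5*a + 6)/(a*(2*a + 3))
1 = 1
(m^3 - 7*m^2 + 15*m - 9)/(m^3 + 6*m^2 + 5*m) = (m^3 - 7*m^2 + 15*m - 9)/(m*(m^2 + 6*m + 5))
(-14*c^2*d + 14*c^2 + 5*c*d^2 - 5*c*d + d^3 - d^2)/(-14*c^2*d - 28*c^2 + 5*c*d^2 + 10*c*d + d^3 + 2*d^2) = (d - 1)/(d + 2)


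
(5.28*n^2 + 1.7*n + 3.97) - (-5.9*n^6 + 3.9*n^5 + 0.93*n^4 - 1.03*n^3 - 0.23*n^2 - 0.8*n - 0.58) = 5.9*n^6 - 3.9*n^5 - 0.93*n^4 + 1.03*n^3 + 5.51*n^2 + 2.5*n + 4.55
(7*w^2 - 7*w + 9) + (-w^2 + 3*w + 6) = 6*w^2 - 4*w + 15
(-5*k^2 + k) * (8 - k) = 5*k^3 - 41*k^2 + 8*k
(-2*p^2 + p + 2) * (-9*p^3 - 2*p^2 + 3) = 18*p^5 - 5*p^4 - 20*p^3 - 10*p^2 + 3*p + 6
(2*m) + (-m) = m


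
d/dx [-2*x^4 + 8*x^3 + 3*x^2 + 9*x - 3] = -8*x^3 + 24*x^2 + 6*x + 9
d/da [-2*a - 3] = -2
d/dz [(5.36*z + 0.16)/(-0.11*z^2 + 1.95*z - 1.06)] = (0.5896*z^2 + 0.0351999999999997*z - 5.9936)/(0.0121*z^4 - 0.429*z^3 + 4.0357*z^2 - 4.134*z + 1.1236)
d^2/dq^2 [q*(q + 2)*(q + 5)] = 6*q + 14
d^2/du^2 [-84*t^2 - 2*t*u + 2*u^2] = 4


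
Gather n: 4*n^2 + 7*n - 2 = 4*n^2 + 7*n - 2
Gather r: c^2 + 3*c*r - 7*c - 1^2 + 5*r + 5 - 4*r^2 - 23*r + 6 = c^2 - 7*c - 4*r^2 + r*(3*c - 18) + 10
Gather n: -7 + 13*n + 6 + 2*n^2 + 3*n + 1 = 2*n^2 + 16*n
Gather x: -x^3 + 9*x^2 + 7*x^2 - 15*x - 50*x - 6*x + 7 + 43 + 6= -x^3 + 16*x^2 - 71*x + 56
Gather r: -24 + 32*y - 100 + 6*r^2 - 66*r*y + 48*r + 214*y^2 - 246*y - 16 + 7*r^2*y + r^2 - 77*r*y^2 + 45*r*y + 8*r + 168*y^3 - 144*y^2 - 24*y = r^2*(7*y + 7) + r*(-77*y^2 - 21*y + 56) + 168*y^3 + 70*y^2 - 238*y - 140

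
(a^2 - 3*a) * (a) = a^3 - 3*a^2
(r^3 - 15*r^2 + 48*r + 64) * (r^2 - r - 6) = r^5 - 16*r^4 + 57*r^3 + 106*r^2 - 352*r - 384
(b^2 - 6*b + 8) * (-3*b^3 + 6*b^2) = -3*b^5 + 24*b^4 - 60*b^3 + 48*b^2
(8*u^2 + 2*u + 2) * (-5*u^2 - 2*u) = -40*u^4 - 26*u^3 - 14*u^2 - 4*u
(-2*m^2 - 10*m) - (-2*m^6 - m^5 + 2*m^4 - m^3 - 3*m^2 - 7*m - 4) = 2*m^6 + m^5 - 2*m^4 + m^3 + m^2 - 3*m + 4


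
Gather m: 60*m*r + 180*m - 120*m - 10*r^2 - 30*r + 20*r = m*(60*r + 60) - 10*r^2 - 10*r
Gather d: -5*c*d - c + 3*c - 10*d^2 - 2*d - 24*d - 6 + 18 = 2*c - 10*d^2 + d*(-5*c - 26) + 12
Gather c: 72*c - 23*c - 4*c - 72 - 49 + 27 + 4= 45*c - 90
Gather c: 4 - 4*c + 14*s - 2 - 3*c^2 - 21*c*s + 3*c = -3*c^2 + c*(-21*s - 1) + 14*s + 2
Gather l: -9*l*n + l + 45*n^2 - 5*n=l*(1 - 9*n) + 45*n^2 - 5*n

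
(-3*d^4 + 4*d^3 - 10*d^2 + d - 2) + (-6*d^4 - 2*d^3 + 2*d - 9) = -9*d^4 + 2*d^3 - 10*d^2 + 3*d - 11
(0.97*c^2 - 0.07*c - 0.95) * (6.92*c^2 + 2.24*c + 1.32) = 6.7124*c^4 + 1.6884*c^3 - 5.4504*c^2 - 2.2204*c - 1.254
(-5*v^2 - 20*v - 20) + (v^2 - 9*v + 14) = -4*v^2 - 29*v - 6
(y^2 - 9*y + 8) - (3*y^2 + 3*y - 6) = -2*y^2 - 12*y + 14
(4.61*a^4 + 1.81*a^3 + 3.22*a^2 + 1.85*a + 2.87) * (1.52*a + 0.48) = 7.0072*a^5 + 4.964*a^4 + 5.7632*a^3 + 4.3576*a^2 + 5.2504*a + 1.3776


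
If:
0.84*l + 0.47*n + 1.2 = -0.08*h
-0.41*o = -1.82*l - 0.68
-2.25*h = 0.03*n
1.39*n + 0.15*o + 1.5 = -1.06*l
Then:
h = -0.02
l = -2.37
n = 1.68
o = -8.85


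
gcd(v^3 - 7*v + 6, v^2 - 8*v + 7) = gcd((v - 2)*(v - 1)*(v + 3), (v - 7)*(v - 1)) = v - 1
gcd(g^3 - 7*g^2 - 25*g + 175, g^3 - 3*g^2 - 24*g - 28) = g - 7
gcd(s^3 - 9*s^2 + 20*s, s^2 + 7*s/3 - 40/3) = 1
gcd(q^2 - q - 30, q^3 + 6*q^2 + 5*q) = q + 5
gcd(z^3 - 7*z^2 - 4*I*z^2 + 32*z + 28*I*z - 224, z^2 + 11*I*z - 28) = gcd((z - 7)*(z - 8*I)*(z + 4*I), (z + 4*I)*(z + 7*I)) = z + 4*I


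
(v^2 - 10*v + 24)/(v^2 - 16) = (v - 6)/(v + 4)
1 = 1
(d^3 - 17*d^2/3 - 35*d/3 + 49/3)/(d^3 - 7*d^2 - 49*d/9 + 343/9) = 3*(d - 1)/(3*d - 7)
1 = 1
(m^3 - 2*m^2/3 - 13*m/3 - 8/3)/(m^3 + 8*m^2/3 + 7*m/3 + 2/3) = (3*m - 8)/(3*m + 2)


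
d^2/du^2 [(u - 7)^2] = 2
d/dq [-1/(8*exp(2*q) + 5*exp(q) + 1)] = (16*exp(q) + 5)*exp(q)/(8*exp(2*q) + 5*exp(q) + 1)^2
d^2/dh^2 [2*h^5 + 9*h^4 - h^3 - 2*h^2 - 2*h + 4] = 40*h^3 + 108*h^2 - 6*h - 4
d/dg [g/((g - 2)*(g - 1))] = (2 - g^2)/(g^4 - 6*g^3 + 13*g^2 - 12*g + 4)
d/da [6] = 0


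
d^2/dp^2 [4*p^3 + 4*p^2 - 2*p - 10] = 24*p + 8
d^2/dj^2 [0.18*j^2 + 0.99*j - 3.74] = 0.360000000000000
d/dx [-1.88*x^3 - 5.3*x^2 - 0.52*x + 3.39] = -5.64*x^2 - 10.6*x - 0.52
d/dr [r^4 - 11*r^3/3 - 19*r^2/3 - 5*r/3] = 4*r^3 - 11*r^2 - 38*r/3 - 5/3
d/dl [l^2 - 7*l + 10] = 2*l - 7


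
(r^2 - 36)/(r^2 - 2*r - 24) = (r + 6)/(r + 4)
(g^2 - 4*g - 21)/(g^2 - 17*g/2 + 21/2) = 2*(g + 3)/(2*g - 3)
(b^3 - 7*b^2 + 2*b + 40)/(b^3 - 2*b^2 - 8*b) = (b - 5)/b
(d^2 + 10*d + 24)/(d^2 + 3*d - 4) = (d + 6)/(d - 1)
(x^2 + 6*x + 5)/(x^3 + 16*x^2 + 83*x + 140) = (x + 1)/(x^2 + 11*x + 28)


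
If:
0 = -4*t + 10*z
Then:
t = 5*z/2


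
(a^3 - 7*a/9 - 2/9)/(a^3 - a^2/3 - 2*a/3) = (a + 1/3)/a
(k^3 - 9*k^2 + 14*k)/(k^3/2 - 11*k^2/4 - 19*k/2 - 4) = 4*k*(-k^2 + 9*k - 14)/(-2*k^3 + 11*k^2 + 38*k + 16)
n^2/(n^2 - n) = n/(n - 1)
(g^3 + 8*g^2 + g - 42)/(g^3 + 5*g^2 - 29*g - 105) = (g - 2)/(g - 5)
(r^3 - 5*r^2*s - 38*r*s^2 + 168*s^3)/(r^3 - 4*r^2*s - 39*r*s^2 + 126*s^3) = (r - 4*s)/(r - 3*s)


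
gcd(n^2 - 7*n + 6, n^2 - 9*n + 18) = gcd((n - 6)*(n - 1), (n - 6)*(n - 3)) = n - 6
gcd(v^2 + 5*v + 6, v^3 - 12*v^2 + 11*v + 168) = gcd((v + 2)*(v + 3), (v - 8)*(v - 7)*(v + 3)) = v + 3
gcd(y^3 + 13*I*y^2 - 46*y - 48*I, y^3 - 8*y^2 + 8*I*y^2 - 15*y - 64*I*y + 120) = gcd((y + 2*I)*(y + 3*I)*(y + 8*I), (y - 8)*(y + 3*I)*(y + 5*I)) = y + 3*I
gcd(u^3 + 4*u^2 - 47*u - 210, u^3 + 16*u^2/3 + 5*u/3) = u + 5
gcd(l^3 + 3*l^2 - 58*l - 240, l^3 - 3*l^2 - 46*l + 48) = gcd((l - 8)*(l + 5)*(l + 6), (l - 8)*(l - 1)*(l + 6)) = l^2 - 2*l - 48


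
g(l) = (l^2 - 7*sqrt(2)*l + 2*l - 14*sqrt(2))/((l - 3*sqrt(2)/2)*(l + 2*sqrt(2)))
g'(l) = (2*l - 7*sqrt(2) + 2)/((l - 3*sqrt(2)/2)*(l + 2*sqrt(2))) - (l^2 - 7*sqrt(2)*l + 2*l - 14*sqrt(2))/((l - 3*sqrt(2)/2)*(l + 2*sqrt(2))^2) - (l^2 - 7*sqrt(2)*l + 2*l - 14*sqrt(2))/((l - 3*sqrt(2)/2)^2*(l + 2*sqrt(2))) = (-4*l^2 + 15*sqrt(2)*l^2 - 24*l + 56*sqrt(2)*l + 4 + 84*sqrt(2))/(2*l^4 + 2*sqrt(2)*l^3 - 23*l^2 - 12*sqrt(2)*l + 72)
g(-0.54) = 2.50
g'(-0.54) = 1.32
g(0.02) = 3.33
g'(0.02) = 1.73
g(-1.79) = 0.60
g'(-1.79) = 2.40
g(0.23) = 3.73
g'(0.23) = 2.04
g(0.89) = 5.69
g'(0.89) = 4.43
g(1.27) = 8.09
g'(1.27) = 9.06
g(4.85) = -1.65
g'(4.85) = 0.91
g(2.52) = -15.64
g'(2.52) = 40.82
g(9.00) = -0.12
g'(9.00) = 0.15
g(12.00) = 0.20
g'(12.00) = 0.08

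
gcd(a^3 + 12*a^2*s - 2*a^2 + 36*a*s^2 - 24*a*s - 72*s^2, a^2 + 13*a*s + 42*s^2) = a + 6*s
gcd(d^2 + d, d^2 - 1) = d + 1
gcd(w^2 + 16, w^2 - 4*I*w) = w - 4*I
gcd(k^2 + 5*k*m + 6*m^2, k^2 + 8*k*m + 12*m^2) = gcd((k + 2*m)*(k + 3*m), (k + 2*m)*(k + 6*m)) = k + 2*m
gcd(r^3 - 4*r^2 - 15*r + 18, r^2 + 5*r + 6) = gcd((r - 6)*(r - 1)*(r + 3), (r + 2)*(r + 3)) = r + 3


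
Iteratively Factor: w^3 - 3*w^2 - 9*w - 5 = (w - 5)*(w^2 + 2*w + 1) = (w - 5)*(w + 1)*(w + 1)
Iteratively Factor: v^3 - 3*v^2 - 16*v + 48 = (v - 3)*(v^2 - 16) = (v - 3)*(v + 4)*(v - 4)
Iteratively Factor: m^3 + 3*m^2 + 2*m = (m + 2)*(m^2 + m) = m*(m + 2)*(m + 1)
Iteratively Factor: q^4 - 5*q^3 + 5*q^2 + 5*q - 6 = (q + 1)*(q^3 - 6*q^2 + 11*q - 6) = (q - 1)*(q + 1)*(q^2 - 5*q + 6) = (q - 3)*(q - 1)*(q + 1)*(q - 2)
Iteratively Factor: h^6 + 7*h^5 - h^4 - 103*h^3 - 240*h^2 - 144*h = (h - 4)*(h^5 + 11*h^4 + 43*h^3 + 69*h^2 + 36*h) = (h - 4)*(h + 3)*(h^4 + 8*h^3 + 19*h^2 + 12*h) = (h - 4)*(h + 1)*(h + 3)*(h^3 + 7*h^2 + 12*h) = (h - 4)*(h + 1)*(h + 3)^2*(h^2 + 4*h) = (h - 4)*(h + 1)*(h + 3)^2*(h + 4)*(h)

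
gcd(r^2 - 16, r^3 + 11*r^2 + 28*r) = r + 4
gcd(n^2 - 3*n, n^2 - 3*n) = n^2 - 3*n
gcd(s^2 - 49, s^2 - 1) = 1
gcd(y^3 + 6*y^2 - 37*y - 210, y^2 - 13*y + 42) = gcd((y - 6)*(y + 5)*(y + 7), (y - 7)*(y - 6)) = y - 6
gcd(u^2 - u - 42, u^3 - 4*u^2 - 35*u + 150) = u + 6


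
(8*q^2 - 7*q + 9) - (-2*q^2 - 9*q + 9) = 10*q^2 + 2*q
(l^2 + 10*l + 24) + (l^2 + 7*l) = 2*l^2 + 17*l + 24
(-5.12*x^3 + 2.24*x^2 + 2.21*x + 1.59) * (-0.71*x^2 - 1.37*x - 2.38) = 3.6352*x^5 + 5.424*x^4 + 7.5477*x^3 - 9.4878*x^2 - 7.4381*x - 3.7842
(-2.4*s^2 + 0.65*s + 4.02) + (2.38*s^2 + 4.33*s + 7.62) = -0.02*s^2 + 4.98*s + 11.64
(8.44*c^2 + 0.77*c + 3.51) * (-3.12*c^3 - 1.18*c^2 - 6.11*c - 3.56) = -26.3328*c^5 - 12.3616*c^4 - 63.4282*c^3 - 38.8929*c^2 - 24.1873*c - 12.4956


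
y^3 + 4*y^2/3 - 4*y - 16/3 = (y - 2)*(y + 4/3)*(y + 2)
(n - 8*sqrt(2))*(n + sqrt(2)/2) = n^2 - 15*sqrt(2)*n/2 - 8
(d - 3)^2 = d^2 - 6*d + 9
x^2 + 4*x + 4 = (x + 2)^2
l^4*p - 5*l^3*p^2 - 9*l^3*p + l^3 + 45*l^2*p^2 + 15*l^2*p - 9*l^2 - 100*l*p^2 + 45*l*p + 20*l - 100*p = (l - 5)*(l - 4)*(l - 5*p)*(l*p + 1)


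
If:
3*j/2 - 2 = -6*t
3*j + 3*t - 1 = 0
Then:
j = 0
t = 1/3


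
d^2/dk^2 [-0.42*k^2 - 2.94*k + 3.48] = -0.840000000000000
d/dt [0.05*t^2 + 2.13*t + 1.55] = 0.1*t + 2.13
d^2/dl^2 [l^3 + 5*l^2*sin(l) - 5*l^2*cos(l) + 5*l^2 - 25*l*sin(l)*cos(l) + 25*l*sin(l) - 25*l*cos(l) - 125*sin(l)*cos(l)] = 5*sqrt(2)*l^2*cos(l + pi/4) - 5*l*sin(l) + 50*l*sin(2*l) + 45*l*cos(l) + 6*l + 60*sin(l) + 250*sin(2*l) + 40*cos(l) - 50*cos(2*l) + 10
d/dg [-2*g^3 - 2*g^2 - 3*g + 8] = -6*g^2 - 4*g - 3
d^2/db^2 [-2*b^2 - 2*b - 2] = -4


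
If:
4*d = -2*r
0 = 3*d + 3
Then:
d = -1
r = 2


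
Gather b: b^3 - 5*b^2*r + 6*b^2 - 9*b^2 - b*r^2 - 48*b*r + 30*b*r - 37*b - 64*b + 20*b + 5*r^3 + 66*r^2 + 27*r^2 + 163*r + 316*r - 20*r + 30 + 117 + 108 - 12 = b^3 + b^2*(-5*r - 3) + b*(-r^2 - 18*r - 81) + 5*r^3 + 93*r^2 + 459*r + 243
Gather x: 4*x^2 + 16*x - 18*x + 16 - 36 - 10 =4*x^2 - 2*x - 30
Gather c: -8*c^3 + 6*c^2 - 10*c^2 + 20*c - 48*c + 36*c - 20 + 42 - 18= -8*c^3 - 4*c^2 + 8*c + 4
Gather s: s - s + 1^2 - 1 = 0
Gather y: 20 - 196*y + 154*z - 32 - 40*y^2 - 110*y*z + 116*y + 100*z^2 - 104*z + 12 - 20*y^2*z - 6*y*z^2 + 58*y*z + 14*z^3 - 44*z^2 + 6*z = y^2*(-20*z - 40) + y*(-6*z^2 - 52*z - 80) + 14*z^3 + 56*z^2 + 56*z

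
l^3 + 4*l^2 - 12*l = l*(l - 2)*(l + 6)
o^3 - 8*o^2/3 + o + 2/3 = (o - 2)*(o - 1)*(o + 1/3)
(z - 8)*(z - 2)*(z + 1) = z^3 - 9*z^2 + 6*z + 16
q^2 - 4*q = q*(q - 4)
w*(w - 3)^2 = w^3 - 6*w^2 + 9*w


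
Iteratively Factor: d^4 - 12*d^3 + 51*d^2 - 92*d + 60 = (d - 2)*(d^3 - 10*d^2 + 31*d - 30) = (d - 5)*(d - 2)*(d^2 - 5*d + 6) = (d - 5)*(d - 3)*(d - 2)*(d - 2)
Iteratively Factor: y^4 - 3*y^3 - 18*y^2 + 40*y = (y - 5)*(y^3 + 2*y^2 - 8*y) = (y - 5)*(y + 4)*(y^2 - 2*y) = (y - 5)*(y - 2)*(y + 4)*(y)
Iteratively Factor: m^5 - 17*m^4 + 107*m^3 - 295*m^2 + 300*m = (m - 5)*(m^4 - 12*m^3 + 47*m^2 - 60*m) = (m - 5)*(m - 3)*(m^3 - 9*m^2 + 20*m) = m*(m - 5)*(m - 3)*(m^2 - 9*m + 20) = m*(m - 5)^2*(m - 3)*(m - 4)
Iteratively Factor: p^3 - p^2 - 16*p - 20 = (p + 2)*(p^2 - 3*p - 10) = (p - 5)*(p + 2)*(p + 2)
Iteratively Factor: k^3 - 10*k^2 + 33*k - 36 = (k - 3)*(k^2 - 7*k + 12) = (k - 3)^2*(k - 4)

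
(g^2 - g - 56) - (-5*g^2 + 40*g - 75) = 6*g^2 - 41*g + 19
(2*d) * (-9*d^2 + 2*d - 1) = -18*d^3 + 4*d^2 - 2*d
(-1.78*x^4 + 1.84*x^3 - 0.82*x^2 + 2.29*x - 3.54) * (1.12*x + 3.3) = -1.9936*x^5 - 3.8132*x^4 + 5.1536*x^3 - 0.141199999999999*x^2 + 3.5922*x - 11.682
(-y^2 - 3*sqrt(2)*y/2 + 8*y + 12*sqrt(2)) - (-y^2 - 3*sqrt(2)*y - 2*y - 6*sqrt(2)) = 3*sqrt(2)*y/2 + 10*y + 18*sqrt(2)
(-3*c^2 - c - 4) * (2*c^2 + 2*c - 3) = -6*c^4 - 8*c^3 - c^2 - 5*c + 12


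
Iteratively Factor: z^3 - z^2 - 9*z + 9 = (z - 1)*(z^2 - 9) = (z - 1)*(z + 3)*(z - 3)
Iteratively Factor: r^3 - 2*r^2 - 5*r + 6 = (r + 2)*(r^2 - 4*r + 3) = (r - 3)*(r + 2)*(r - 1)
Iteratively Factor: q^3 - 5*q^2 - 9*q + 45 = (q - 3)*(q^2 - 2*q - 15) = (q - 3)*(q + 3)*(q - 5)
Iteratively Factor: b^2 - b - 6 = (b + 2)*(b - 3)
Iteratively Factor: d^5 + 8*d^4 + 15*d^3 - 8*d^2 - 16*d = (d)*(d^4 + 8*d^3 + 15*d^2 - 8*d - 16) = d*(d - 1)*(d^3 + 9*d^2 + 24*d + 16) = d*(d - 1)*(d + 4)*(d^2 + 5*d + 4) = d*(d - 1)*(d + 1)*(d + 4)*(d + 4)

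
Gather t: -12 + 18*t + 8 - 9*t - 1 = 9*t - 5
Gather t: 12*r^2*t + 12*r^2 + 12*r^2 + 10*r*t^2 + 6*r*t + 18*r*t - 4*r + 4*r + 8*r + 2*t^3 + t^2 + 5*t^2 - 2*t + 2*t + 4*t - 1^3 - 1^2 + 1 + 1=24*r^2 + 8*r + 2*t^3 + t^2*(10*r + 6) + t*(12*r^2 + 24*r + 4)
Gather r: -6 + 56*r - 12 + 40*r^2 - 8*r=40*r^2 + 48*r - 18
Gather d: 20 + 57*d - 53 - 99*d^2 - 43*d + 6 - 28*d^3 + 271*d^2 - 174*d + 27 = -28*d^3 + 172*d^2 - 160*d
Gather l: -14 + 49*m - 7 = 49*m - 21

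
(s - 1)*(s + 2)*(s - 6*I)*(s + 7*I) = s^4 + s^3 + I*s^3 + 40*s^2 + I*s^2 + 42*s - 2*I*s - 84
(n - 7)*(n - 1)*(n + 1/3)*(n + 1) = n^4 - 20*n^3/3 - 10*n^2/3 + 20*n/3 + 7/3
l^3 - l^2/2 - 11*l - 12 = (l - 4)*(l + 3/2)*(l + 2)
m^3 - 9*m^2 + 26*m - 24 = (m - 4)*(m - 3)*(m - 2)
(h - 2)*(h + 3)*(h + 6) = h^3 + 7*h^2 - 36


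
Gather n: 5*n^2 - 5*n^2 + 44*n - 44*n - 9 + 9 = 0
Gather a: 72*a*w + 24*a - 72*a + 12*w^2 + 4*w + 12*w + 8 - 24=a*(72*w - 48) + 12*w^2 + 16*w - 16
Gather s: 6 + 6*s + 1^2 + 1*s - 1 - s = 6*s + 6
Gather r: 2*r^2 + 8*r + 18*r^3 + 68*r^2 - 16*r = 18*r^3 + 70*r^2 - 8*r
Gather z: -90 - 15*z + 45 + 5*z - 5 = -10*z - 50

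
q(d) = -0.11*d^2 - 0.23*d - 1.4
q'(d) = -0.22*d - 0.23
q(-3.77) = -2.10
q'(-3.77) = 0.60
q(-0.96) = -1.28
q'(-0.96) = -0.02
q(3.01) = -3.09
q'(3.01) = -0.89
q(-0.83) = -1.28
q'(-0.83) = -0.05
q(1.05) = -1.76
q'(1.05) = -0.46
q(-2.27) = -1.44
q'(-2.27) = 0.27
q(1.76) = -2.15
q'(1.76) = -0.62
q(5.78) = -6.40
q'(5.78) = -1.50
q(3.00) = -3.08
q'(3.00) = -0.89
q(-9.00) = -8.24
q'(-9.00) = 1.75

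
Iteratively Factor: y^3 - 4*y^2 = (y - 4)*(y^2) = y*(y - 4)*(y)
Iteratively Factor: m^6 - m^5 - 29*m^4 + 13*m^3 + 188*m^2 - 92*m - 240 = (m + 1)*(m^5 - 2*m^4 - 27*m^3 + 40*m^2 + 148*m - 240) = (m - 2)*(m + 1)*(m^4 - 27*m^2 - 14*m + 120) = (m - 2)*(m + 1)*(m + 3)*(m^3 - 3*m^2 - 18*m + 40) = (m - 2)*(m + 1)*(m + 3)*(m + 4)*(m^2 - 7*m + 10) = (m - 2)^2*(m + 1)*(m + 3)*(m + 4)*(m - 5)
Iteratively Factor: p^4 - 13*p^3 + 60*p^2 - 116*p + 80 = (p - 5)*(p^3 - 8*p^2 + 20*p - 16) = (p - 5)*(p - 4)*(p^2 - 4*p + 4) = (p - 5)*(p - 4)*(p - 2)*(p - 2)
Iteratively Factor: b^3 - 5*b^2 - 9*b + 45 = (b - 5)*(b^2 - 9) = (b - 5)*(b - 3)*(b + 3)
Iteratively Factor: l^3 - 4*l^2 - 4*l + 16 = (l - 2)*(l^2 - 2*l - 8) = (l - 4)*(l - 2)*(l + 2)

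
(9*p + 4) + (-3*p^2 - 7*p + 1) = -3*p^2 + 2*p + 5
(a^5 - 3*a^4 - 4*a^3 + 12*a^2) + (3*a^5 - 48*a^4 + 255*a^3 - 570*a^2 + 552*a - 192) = 4*a^5 - 51*a^4 + 251*a^3 - 558*a^2 + 552*a - 192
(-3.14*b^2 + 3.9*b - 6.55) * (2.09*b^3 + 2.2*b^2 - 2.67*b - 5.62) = -6.5626*b^5 + 1.243*b^4 + 3.2743*b^3 - 7.1762*b^2 - 4.4295*b + 36.811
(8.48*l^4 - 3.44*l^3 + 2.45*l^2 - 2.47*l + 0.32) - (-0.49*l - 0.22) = 8.48*l^4 - 3.44*l^3 + 2.45*l^2 - 1.98*l + 0.54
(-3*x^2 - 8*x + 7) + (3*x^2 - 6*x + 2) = 9 - 14*x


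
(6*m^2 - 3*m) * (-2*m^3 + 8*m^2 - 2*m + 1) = -12*m^5 + 54*m^4 - 36*m^3 + 12*m^2 - 3*m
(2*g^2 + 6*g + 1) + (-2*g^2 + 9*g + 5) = 15*g + 6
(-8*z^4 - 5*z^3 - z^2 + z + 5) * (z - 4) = -8*z^5 + 27*z^4 + 19*z^3 + 5*z^2 + z - 20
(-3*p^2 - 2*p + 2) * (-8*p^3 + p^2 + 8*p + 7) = 24*p^5 + 13*p^4 - 42*p^3 - 35*p^2 + 2*p + 14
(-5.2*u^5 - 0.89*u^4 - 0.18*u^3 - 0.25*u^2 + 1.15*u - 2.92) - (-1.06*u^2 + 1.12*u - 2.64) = -5.2*u^5 - 0.89*u^4 - 0.18*u^3 + 0.81*u^2 + 0.0299999999999998*u - 0.28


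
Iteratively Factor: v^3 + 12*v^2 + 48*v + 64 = (v + 4)*(v^2 + 8*v + 16) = (v + 4)^2*(v + 4)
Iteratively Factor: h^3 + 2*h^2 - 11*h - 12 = (h - 3)*(h^2 + 5*h + 4) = (h - 3)*(h + 1)*(h + 4)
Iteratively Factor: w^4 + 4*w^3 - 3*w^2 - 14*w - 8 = (w + 4)*(w^3 - 3*w - 2) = (w + 1)*(w + 4)*(w^2 - w - 2) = (w - 2)*(w + 1)*(w + 4)*(w + 1)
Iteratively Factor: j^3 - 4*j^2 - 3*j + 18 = (j - 3)*(j^2 - j - 6) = (j - 3)*(j + 2)*(j - 3)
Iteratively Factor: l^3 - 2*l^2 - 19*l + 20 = (l + 4)*(l^2 - 6*l + 5) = (l - 5)*(l + 4)*(l - 1)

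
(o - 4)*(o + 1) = o^2 - 3*o - 4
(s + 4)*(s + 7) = s^2 + 11*s + 28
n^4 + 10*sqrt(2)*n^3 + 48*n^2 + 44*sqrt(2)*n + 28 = (n + sqrt(2))^3*(n + 7*sqrt(2))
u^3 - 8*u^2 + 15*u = u*(u - 5)*(u - 3)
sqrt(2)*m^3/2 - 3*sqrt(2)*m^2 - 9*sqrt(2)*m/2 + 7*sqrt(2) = (m - 7)*(m - 1)*(sqrt(2)*m/2 + sqrt(2))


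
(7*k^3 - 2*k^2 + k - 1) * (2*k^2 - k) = 14*k^5 - 11*k^4 + 4*k^3 - 3*k^2 + k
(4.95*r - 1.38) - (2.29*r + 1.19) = 2.66*r - 2.57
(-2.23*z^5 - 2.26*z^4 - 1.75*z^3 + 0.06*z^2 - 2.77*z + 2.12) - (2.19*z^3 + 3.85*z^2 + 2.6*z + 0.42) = -2.23*z^5 - 2.26*z^4 - 3.94*z^3 - 3.79*z^2 - 5.37*z + 1.7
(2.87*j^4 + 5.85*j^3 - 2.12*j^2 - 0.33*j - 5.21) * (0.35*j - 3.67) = 1.0045*j^5 - 8.4854*j^4 - 22.2115*j^3 + 7.6649*j^2 - 0.6124*j + 19.1207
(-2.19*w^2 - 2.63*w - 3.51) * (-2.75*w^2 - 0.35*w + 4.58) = 6.0225*w^4 + 7.999*w^3 + 0.542799999999999*w^2 - 10.8169*w - 16.0758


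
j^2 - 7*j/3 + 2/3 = (j - 2)*(j - 1/3)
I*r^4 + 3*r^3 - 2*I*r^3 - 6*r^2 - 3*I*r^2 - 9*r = r*(r - 3)*(r - 3*I)*(I*r + I)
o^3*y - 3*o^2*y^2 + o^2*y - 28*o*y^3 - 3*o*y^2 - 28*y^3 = (o - 7*y)*(o + 4*y)*(o*y + y)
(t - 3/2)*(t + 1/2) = t^2 - t - 3/4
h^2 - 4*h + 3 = (h - 3)*(h - 1)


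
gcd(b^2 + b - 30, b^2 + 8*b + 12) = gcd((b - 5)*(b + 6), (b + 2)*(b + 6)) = b + 6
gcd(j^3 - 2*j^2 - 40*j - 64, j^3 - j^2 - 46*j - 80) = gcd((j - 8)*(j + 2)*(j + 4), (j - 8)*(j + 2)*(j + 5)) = j^2 - 6*j - 16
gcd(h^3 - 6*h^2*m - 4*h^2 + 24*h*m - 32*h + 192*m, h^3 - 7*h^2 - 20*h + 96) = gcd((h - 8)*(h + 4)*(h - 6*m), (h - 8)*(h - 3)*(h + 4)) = h^2 - 4*h - 32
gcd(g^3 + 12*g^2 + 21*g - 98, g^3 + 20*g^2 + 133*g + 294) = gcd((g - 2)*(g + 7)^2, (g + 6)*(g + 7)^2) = g^2 + 14*g + 49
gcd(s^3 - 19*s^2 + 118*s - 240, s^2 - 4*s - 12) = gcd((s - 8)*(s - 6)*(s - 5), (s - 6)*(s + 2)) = s - 6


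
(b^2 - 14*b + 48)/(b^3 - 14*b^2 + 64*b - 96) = (b - 8)/(b^2 - 8*b + 16)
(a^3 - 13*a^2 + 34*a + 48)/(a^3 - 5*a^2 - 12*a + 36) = (a^2 - 7*a - 8)/(a^2 + a - 6)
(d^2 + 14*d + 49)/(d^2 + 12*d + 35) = (d + 7)/(d + 5)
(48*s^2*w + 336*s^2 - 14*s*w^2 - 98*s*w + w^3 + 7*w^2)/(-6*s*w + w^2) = -8*s - 56*s/w + w + 7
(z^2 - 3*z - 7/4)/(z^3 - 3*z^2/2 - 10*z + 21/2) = (z + 1/2)/(z^2 + 2*z - 3)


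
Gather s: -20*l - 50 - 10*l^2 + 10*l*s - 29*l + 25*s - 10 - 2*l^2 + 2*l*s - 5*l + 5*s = -12*l^2 - 54*l + s*(12*l + 30) - 60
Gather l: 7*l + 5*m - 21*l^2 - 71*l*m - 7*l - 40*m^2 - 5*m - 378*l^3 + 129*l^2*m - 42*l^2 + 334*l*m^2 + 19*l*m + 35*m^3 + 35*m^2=-378*l^3 + l^2*(129*m - 63) + l*(334*m^2 - 52*m) + 35*m^3 - 5*m^2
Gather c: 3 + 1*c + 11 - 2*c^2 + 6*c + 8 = -2*c^2 + 7*c + 22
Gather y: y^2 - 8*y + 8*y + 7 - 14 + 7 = y^2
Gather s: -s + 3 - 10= -s - 7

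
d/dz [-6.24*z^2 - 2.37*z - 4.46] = -12.48*z - 2.37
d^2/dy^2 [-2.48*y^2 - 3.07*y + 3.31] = -4.96000000000000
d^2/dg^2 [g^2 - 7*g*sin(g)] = 7*g*sin(g) - 14*cos(g) + 2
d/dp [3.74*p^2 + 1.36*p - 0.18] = 7.48*p + 1.36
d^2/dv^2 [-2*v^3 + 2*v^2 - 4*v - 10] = 4 - 12*v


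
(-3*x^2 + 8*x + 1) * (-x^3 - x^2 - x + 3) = 3*x^5 - 5*x^4 - 6*x^3 - 18*x^2 + 23*x + 3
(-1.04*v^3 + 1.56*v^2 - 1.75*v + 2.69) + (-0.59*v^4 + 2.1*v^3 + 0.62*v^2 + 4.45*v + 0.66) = -0.59*v^4 + 1.06*v^3 + 2.18*v^2 + 2.7*v + 3.35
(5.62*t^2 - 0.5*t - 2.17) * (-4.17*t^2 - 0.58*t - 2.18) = -23.4354*t^4 - 1.1746*t^3 - 2.9127*t^2 + 2.3486*t + 4.7306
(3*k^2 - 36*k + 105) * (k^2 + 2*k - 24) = 3*k^4 - 30*k^3 - 39*k^2 + 1074*k - 2520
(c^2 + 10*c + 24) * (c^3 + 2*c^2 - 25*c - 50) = c^5 + 12*c^4 + 19*c^3 - 252*c^2 - 1100*c - 1200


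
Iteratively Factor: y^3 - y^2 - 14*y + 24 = (y - 2)*(y^2 + y - 12) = (y - 3)*(y - 2)*(y + 4)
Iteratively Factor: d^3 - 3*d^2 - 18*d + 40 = (d - 2)*(d^2 - d - 20) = (d - 2)*(d + 4)*(d - 5)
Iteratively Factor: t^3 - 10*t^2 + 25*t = (t - 5)*(t^2 - 5*t) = t*(t - 5)*(t - 5)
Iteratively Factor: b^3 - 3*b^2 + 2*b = (b - 2)*(b^2 - b) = b*(b - 2)*(b - 1)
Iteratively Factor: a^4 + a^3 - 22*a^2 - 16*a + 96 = (a - 4)*(a^3 + 5*a^2 - 2*a - 24) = (a - 4)*(a + 4)*(a^2 + a - 6) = (a - 4)*(a - 2)*(a + 4)*(a + 3)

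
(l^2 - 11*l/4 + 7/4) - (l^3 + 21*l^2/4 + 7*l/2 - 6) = -l^3 - 17*l^2/4 - 25*l/4 + 31/4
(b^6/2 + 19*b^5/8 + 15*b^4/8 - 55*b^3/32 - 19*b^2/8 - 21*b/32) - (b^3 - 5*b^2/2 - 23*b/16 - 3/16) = b^6/2 + 19*b^5/8 + 15*b^4/8 - 87*b^3/32 + b^2/8 + 25*b/32 + 3/16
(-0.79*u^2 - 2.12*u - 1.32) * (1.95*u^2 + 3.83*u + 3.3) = -1.5405*u^4 - 7.1597*u^3 - 13.3006*u^2 - 12.0516*u - 4.356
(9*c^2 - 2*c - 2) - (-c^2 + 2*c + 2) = 10*c^2 - 4*c - 4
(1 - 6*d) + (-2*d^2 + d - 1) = -2*d^2 - 5*d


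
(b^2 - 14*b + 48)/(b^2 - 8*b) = (b - 6)/b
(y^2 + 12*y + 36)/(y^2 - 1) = (y^2 + 12*y + 36)/(y^2 - 1)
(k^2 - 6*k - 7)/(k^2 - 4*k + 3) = (k^2 - 6*k - 7)/(k^2 - 4*k + 3)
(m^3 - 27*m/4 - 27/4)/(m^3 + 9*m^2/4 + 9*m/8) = 2*(2*m^2 - 3*m - 9)/(m*(4*m + 3))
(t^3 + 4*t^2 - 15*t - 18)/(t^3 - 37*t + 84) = (t^2 + 7*t + 6)/(t^2 + 3*t - 28)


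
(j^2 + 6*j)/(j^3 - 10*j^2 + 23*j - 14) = j*(j + 6)/(j^3 - 10*j^2 + 23*j - 14)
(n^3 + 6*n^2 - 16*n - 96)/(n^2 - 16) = n + 6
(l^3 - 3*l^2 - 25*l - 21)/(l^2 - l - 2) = (l^2 - 4*l - 21)/(l - 2)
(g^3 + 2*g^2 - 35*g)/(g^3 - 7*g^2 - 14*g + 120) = g*(g + 7)/(g^2 - 2*g - 24)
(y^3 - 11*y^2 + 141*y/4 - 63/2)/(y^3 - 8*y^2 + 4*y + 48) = (y^2 - 5*y + 21/4)/(y^2 - 2*y - 8)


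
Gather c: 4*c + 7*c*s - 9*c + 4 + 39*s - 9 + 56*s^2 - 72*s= c*(7*s - 5) + 56*s^2 - 33*s - 5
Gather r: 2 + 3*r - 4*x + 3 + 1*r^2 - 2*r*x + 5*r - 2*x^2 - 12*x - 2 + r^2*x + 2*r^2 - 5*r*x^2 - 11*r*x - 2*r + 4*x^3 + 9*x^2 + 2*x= r^2*(x + 3) + r*(-5*x^2 - 13*x + 6) + 4*x^3 + 7*x^2 - 14*x + 3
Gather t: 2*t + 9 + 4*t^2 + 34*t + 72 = 4*t^2 + 36*t + 81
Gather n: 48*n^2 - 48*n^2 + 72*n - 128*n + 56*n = 0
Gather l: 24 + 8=32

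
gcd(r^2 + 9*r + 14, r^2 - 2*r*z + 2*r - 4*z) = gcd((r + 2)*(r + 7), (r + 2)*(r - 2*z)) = r + 2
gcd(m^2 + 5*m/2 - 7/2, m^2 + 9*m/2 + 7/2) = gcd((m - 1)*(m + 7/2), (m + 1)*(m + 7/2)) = m + 7/2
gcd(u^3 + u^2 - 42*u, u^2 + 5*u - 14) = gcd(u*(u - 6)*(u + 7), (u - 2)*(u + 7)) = u + 7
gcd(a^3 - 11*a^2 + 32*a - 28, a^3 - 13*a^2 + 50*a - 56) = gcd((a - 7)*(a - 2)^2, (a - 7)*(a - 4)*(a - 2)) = a^2 - 9*a + 14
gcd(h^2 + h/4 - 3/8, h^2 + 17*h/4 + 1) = 1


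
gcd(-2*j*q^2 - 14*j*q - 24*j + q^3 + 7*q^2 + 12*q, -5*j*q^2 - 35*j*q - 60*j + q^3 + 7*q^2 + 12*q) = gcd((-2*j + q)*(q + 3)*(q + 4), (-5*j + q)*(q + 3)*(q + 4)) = q^2 + 7*q + 12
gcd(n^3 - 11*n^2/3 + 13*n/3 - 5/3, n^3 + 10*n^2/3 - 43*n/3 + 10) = n^2 - 8*n/3 + 5/3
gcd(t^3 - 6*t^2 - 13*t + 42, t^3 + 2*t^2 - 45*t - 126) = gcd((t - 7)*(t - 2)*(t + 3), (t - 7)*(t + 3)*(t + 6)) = t^2 - 4*t - 21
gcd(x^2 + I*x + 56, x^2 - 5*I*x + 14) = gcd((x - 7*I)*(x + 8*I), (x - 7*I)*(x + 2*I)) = x - 7*I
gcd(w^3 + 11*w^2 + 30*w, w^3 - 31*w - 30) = w + 5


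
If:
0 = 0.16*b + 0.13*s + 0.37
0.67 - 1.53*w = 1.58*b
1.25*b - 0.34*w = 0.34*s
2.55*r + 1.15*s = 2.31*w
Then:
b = -0.41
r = 1.83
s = -2.35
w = 0.86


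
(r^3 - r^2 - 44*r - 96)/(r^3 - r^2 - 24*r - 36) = (r^2 - 4*r - 32)/(r^2 - 4*r - 12)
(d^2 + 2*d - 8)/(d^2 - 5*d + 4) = (d^2 + 2*d - 8)/(d^2 - 5*d + 4)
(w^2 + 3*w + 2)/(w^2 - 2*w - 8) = (w + 1)/(w - 4)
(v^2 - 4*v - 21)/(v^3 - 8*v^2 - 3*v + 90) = (v - 7)/(v^2 - 11*v + 30)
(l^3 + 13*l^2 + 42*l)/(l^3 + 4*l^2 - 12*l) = (l + 7)/(l - 2)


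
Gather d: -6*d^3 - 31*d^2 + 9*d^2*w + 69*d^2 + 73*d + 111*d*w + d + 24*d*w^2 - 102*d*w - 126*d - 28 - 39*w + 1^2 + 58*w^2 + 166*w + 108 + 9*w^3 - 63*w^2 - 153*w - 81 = -6*d^3 + d^2*(9*w + 38) + d*(24*w^2 + 9*w - 52) + 9*w^3 - 5*w^2 - 26*w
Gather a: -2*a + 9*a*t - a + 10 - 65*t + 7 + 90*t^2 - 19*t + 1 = a*(9*t - 3) + 90*t^2 - 84*t + 18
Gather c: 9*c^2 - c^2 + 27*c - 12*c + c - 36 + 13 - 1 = 8*c^2 + 16*c - 24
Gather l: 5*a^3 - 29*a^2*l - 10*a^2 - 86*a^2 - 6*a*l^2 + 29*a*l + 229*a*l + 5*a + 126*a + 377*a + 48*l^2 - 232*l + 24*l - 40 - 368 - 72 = 5*a^3 - 96*a^2 + 508*a + l^2*(48 - 6*a) + l*(-29*a^2 + 258*a - 208) - 480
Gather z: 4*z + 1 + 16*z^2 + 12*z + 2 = 16*z^2 + 16*z + 3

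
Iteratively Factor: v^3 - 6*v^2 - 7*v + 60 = (v + 3)*(v^2 - 9*v + 20) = (v - 5)*(v + 3)*(v - 4)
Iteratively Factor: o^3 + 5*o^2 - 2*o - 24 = (o + 4)*(o^2 + o - 6) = (o + 3)*(o + 4)*(o - 2)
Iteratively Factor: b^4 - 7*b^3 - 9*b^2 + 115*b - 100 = (b - 5)*(b^3 - 2*b^2 - 19*b + 20) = (b - 5)*(b + 4)*(b^2 - 6*b + 5) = (b - 5)^2*(b + 4)*(b - 1)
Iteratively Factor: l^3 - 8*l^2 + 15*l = (l - 3)*(l^2 - 5*l) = (l - 5)*(l - 3)*(l)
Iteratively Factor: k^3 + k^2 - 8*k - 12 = (k + 2)*(k^2 - k - 6) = (k + 2)^2*(k - 3)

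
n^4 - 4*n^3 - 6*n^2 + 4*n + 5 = (n - 5)*(n - 1)*(n + 1)^2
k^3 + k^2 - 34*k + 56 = (k - 4)*(k - 2)*(k + 7)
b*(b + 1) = b^2 + b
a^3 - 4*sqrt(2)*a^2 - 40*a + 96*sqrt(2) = (a - 6*sqrt(2))*(a - 2*sqrt(2))*(a + 4*sqrt(2))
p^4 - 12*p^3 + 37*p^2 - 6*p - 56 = (p - 7)*(p - 4)*(p - 2)*(p + 1)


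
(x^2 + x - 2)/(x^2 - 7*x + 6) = (x + 2)/(x - 6)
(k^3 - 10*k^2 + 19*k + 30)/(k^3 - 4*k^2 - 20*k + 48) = (k^2 - 4*k - 5)/(k^2 + 2*k - 8)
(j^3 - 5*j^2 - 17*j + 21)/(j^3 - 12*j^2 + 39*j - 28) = (j + 3)/(j - 4)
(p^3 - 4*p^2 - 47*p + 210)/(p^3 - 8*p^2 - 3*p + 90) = (p + 7)/(p + 3)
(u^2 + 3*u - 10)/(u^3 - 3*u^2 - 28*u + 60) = 1/(u - 6)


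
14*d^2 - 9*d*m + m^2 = (-7*d + m)*(-2*d + m)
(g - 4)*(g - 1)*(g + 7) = g^3 + 2*g^2 - 31*g + 28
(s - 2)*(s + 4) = s^2 + 2*s - 8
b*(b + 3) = b^2 + 3*b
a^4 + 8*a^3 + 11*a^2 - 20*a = a*(a - 1)*(a + 4)*(a + 5)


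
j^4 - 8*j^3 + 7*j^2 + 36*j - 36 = (j - 6)*(j - 3)*(j - 1)*(j + 2)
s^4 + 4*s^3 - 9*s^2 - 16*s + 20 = (s - 2)*(s - 1)*(s + 2)*(s + 5)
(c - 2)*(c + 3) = c^2 + c - 6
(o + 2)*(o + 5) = o^2 + 7*o + 10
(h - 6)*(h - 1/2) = h^2 - 13*h/2 + 3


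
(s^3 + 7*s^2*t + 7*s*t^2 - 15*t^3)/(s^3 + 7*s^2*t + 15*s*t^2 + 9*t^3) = (s^2 + 4*s*t - 5*t^2)/(s^2 + 4*s*t + 3*t^2)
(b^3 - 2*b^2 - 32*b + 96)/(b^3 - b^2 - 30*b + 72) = (b - 4)/(b - 3)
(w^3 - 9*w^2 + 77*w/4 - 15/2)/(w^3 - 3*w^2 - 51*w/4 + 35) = (2*w^2 - 13*w + 6)/(2*w^2 - w - 28)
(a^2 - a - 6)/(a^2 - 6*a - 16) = (a - 3)/(a - 8)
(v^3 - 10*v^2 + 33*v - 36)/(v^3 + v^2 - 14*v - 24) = (v^2 - 6*v + 9)/(v^2 + 5*v + 6)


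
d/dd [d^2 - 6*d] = 2*d - 6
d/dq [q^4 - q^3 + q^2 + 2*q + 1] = 4*q^3 - 3*q^2 + 2*q + 2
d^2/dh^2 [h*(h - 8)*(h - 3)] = 6*h - 22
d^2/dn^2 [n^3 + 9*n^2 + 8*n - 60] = 6*n + 18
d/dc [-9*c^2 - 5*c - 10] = -18*c - 5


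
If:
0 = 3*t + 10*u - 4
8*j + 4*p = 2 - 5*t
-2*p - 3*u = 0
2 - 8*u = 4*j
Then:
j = 3/58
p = -39/116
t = 17/29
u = 13/58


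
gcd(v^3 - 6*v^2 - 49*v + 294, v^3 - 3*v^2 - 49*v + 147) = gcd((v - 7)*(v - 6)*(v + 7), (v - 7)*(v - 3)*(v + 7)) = v^2 - 49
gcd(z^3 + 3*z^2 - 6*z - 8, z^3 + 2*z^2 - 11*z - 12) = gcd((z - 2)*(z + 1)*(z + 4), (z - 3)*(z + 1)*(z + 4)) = z^2 + 5*z + 4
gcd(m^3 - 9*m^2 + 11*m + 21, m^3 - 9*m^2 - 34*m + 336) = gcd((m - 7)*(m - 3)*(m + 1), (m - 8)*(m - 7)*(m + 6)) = m - 7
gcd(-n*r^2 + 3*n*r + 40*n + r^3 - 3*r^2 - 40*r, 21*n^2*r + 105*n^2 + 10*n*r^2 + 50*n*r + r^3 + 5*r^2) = r + 5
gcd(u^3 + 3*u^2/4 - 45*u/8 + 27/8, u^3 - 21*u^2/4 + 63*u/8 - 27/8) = u^2 - 9*u/4 + 9/8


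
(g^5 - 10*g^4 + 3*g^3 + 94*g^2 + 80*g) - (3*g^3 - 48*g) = g^5 - 10*g^4 + 94*g^2 + 128*g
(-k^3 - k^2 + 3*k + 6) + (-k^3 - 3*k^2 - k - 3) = -2*k^3 - 4*k^2 + 2*k + 3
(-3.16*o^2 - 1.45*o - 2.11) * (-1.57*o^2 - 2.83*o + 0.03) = 4.9612*o^4 + 11.2193*o^3 + 7.3214*o^2 + 5.9278*o - 0.0633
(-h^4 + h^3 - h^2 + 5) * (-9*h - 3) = 9*h^5 - 6*h^4 + 6*h^3 + 3*h^2 - 45*h - 15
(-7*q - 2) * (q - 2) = -7*q^2 + 12*q + 4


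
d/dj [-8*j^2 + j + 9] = 1 - 16*j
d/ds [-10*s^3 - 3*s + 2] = -30*s^2 - 3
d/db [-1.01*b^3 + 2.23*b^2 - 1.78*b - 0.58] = -3.03*b^2 + 4.46*b - 1.78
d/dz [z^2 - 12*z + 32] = 2*z - 12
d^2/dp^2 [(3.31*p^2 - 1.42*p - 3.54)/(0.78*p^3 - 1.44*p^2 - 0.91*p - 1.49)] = (4.02760799999999*p^6 - 5.18356799999999*p^5 - 2.17854000000002*p^4 + 100.894692*p^3 - 91.382616*p^2 - 34.237512*p + 27.875718)/(0.474552*p^9 - 2.628288*p^8 + 3.191292*p^7 + 0.427140000000001*p^6 + 6.318234*p^5 - 6.500772*p^4 - 7.273513*p^3 - 13.292439*p^2 - 6.060873*p - 3.307949)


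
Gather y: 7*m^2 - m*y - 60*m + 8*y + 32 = 7*m^2 - 60*m + y*(8 - m) + 32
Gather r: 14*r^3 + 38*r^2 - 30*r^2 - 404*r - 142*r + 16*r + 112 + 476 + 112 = 14*r^3 + 8*r^2 - 530*r + 700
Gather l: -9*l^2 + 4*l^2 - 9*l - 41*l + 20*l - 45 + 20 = -5*l^2 - 30*l - 25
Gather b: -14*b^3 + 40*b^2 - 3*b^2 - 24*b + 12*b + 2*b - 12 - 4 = -14*b^3 + 37*b^2 - 10*b - 16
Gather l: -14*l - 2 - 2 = -14*l - 4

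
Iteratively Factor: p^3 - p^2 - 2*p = (p - 2)*(p^2 + p) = p*(p - 2)*(p + 1)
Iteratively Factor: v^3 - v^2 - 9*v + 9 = (v - 3)*(v^2 + 2*v - 3) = (v - 3)*(v + 3)*(v - 1)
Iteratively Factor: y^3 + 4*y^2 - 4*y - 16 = (y + 4)*(y^2 - 4) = (y + 2)*(y + 4)*(y - 2)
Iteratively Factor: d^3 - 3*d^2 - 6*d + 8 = (d - 4)*(d^2 + d - 2) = (d - 4)*(d + 2)*(d - 1)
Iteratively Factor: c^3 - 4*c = (c + 2)*(c^2 - 2*c) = c*(c + 2)*(c - 2)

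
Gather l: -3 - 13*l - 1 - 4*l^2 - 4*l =-4*l^2 - 17*l - 4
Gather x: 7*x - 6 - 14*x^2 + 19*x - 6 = -14*x^2 + 26*x - 12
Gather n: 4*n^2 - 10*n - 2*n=4*n^2 - 12*n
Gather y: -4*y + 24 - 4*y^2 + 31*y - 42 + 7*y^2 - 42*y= 3*y^2 - 15*y - 18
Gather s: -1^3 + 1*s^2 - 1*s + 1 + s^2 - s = 2*s^2 - 2*s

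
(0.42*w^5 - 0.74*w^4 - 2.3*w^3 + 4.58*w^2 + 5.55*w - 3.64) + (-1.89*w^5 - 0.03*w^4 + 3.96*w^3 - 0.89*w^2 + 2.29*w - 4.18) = -1.47*w^5 - 0.77*w^4 + 1.66*w^3 + 3.69*w^2 + 7.84*w - 7.82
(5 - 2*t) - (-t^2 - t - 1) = t^2 - t + 6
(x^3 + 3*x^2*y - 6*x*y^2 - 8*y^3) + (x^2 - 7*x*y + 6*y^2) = x^3 + 3*x^2*y + x^2 - 6*x*y^2 - 7*x*y - 8*y^3 + 6*y^2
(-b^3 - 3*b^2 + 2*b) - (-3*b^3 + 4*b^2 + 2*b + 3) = 2*b^3 - 7*b^2 - 3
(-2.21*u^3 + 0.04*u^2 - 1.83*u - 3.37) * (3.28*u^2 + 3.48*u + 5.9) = -7.2488*u^5 - 7.5596*u^4 - 18.9022*u^3 - 17.186*u^2 - 22.5246*u - 19.883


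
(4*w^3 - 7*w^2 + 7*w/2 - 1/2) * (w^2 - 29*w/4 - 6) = 4*w^5 - 36*w^4 + 121*w^3/4 + 129*w^2/8 - 139*w/8 + 3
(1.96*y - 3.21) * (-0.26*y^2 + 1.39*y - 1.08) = -0.5096*y^3 + 3.559*y^2 - 6.5787*y + 3.4668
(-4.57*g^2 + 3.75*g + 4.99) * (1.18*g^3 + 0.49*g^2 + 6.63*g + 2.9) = -5.3926*g^5 + 2.1857*g^4 - 22.5734*g^3 + 14.0546*g^2 + 43.9587*g + 14.471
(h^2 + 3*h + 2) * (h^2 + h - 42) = h^4 + 4*h^3 - 37*h^2 - 124*h - 84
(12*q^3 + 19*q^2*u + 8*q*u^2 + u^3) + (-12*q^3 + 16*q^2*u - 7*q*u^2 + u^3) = 35*q^2*u + q*u^2 + 2*u^3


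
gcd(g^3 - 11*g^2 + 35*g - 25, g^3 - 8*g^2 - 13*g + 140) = g - 5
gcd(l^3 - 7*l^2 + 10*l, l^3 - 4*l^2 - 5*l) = l^2 - 5*l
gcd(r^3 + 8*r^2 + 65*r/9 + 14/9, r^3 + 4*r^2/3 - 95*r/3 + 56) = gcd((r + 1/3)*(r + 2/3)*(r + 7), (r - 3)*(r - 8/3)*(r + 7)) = r + 7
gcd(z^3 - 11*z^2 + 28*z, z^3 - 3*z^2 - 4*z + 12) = 1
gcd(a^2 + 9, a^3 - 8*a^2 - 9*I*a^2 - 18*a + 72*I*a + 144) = a - 3*I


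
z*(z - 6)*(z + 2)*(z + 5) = z^4 + z^3 - 32*z^2 - 60*z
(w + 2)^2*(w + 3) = w^3 + 7*w^2 + 16*w + 12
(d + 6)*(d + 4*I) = d^2 + 6*d + 4*I*d + 24*I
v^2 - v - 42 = (v - 7)*(v + 6)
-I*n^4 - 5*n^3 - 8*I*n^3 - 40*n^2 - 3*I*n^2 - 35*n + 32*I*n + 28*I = (n + 7)*(n - 4*I)*(n - I)*(-I*n - I)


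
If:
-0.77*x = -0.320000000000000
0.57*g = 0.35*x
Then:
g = 0.26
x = 0.42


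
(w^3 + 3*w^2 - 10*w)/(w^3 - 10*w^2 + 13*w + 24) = w*(w^2 + 3*w - 10)/(w^3 - 10*w^2 + 13*w + 24)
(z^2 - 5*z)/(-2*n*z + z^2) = (5 - z)/(2*n - z)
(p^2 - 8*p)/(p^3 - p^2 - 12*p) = (8 - p)/(-p^2 + p + 12)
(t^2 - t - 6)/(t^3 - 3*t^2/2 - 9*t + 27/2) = 2*(t + 2)/(2*t^2 + 3*t - 9)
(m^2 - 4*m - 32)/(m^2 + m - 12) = (m - 8)/(m - 3)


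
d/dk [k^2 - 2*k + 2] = 2*k - 2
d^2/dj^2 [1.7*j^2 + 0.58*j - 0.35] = 3.40000000000000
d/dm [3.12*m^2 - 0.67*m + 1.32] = 6.24*m - 0.67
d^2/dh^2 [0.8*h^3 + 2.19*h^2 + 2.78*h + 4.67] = 4.8*h + 4.38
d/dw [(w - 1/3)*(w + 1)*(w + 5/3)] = 3*w^2 + 14*w/3 + 7/9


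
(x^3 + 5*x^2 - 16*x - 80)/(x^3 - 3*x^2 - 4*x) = (x^2 + 9*x + 20)/(x*(x + 1))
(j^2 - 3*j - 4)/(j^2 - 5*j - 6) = (j - 4)/(j - 6)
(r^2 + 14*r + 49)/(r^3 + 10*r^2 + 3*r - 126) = (r + 7)/(r^2 + 3*r - 18)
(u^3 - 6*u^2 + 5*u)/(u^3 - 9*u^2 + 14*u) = (u^2 - 6*u + 5)/(u^2 - 9*u + 14)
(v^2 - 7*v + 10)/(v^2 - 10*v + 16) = (v - 5)/(v - 8)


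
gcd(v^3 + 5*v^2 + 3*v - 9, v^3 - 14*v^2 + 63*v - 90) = 1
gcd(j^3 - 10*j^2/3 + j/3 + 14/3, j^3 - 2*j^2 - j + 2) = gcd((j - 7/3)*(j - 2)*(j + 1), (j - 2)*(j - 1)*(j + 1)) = j^2 - j - 2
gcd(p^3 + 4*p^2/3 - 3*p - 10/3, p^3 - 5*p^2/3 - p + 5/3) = p^2 - 2*p/3 - 5/3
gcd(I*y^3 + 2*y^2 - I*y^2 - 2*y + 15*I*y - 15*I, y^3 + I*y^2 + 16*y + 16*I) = 1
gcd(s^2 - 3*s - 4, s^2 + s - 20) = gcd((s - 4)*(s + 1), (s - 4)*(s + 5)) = s - 4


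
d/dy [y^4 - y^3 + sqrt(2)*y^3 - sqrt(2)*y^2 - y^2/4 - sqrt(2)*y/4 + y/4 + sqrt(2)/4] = 4*y^3 - 3*y^2 + 3*sqrt(2)*y^2 - 2*sqrt(2)*y - y/2 - sqrt(2)/4 + 1/4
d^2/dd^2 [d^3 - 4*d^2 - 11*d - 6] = 6*d - 8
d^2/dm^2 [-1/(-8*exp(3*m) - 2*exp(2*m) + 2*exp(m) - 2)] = ((-36*exp(2*m) - 4*exp(m) + 1)*(4*exp(3*m) + exp(2*m) - exp(m) + 1)/2 + (12*exp(2*m) + 2*exp(m) - 1)^2*exp(m))*exp(m)/(4*exp(3*m) + exp(2*m) - exp(m) + 1)^3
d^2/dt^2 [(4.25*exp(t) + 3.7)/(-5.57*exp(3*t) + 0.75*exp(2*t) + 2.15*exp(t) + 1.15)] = (-527.4233*exp(6*t) - 979.866045*exp(5*t) - 35.9498749999999*exp(4*t) - 266.75705*exp(3*t) - 209.20815*exp(2*t) + 6.169875*exp(t) + 3.527625)*exp(t)/(172.808693*exp(9*t) - 69.806025*exp(8*t) - 190.71123*exp(7*t) - 53.56803*exp(6*t) + 102.4386*exp(5*t) + 70.2897*exp(4*t) + 1.03435*exp(3*t) - 18.92325*exp(2*t) - 8.530125*exp(t) - 1.520875)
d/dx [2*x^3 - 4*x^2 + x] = 6*x^2 - 8*x + 1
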